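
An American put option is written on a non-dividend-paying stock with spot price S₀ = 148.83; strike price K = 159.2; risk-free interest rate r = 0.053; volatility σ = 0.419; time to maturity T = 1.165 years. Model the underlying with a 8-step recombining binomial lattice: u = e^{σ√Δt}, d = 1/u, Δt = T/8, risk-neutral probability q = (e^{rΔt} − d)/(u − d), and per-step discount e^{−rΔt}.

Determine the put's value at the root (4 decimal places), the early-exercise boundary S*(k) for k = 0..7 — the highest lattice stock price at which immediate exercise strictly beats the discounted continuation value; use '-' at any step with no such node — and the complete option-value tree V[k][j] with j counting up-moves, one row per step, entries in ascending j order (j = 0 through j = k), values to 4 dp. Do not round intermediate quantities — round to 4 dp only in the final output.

params: Δt=0.14563 u=1.17339 d=0.85223 q=0.48424 e^(-rΔt)=0.99231
t_8 payoffs: 117.7846 102.1778 80.6898 51.1043 10.3700 0.0000 0.0000 0.0000 0.0000
t_7: node(7,0) S=48.5963 payoff=110.6037 vs cont=109.3797 → 110.6037 [stop]  node(7,1) S=66.9091 payoff=92.2909 vs cont=91.0669 → 92.2909 [stop]  node(7,2) S=92.1228 payoff=67.0772 vs cont=65.8532 → 67.0772 [stop]  node(7,3) S=126.8380 payoff=32.3620 vs cont=31.1380 → 32.3620 [stop]  node(7,4) S=174.6351 payoff=0.0000 vs cont=5.3073 → 5.3073 [wait]  node(7,5) S=240.4438 payoff=0.0000 vs cont=0.0000 → 0.0000 [wait]  node(7,6) S=331.0516 payoff=0.0000 vs cont=0.0000 → 0.0000 [wait]  node(7,7) S=455.8037 payoff=0.0000 vs cont=0.0000 → 0.0000 [wait]  ⇒ S*(7)=126.8380
t_6: node(6,0) S=57.0222 payoff=102.1778 vs cont=100.9538 → 102.1778 [stop]  node(6,1) S=78.5102 payoff=80.6898 vs cont=79.4658 → 80.6898 [stop]  node(6,2) S=108.0957 payoff=51.1043 vs cont=49.8803 → 51.1043 [stop]  node(6,3) S=148.8300 payoff=10.3700 vs cont=19.1130 → 19.1130 [wait]  node(6,4) S=204.9145 payoff=0.0000 vs cont=2.7163 → 2.7163 [wait]  node(6,5) S=282.1335 payoff=0.0000 vs cont=0.0000 → 0.0000 [wait]  node(6,6) S=388.4515 payoff=0.0000 vs cont=0.0000 → 0.0000 [wait]  ⇒ S*(6)=108.0957
t_5: node(5,0) S=66.9091 payoff=92.2909 vs cont=91.0669 → 92.2909 [stop]  node(5,1) S=92.1228 payoff=67.0772 vs cont=65.8532 → 67.0772 [stop]  node(5,2) S=126.8380 payoff=32.3620 vs cont=35.3391 → 35.3391 [wait]  node(5,3) S=174.6351 payoff=0.0000 vs cont=11.0872 → 11.0872 [wait]  node(5,4) S=240.4438 payoff=0.0000 vs cont=1.3902 → 1.3902 [wait]  node(5,5) S=331.0516 payoff=0.0000 vs cont=0.0000 → 0.0000 [wait]  ⇒ S*(5)=92.1228
t_4: node(4,0) S=78.5102 payoff=80.6898 vs cont=79.4658 → 80.6898 [stop]  node(4,1) S=108.0957 payoff=51.1043 vs cont=51.3109 → 51.3109 [wait]  node(4,2) S=148.8300 payoff=10.3700 vs cont=23.4141 → 23.4141 [wait]  node(4,3) S=204.9145 payoff=0.0000 vs cont=6.3424 → 6.3424 [wait]  node(4,4) S=282.1335 payoff=0.0000 vs cont=0.7115 → 0.7115 [wait]  ⇒ S*(4)=78.5102
t_3: node(3,0) S=92.1228 payoff=67.0772 vs cont=65.9524 → 67.0772 [stop]  node(3,1) S=126.8380 payoff=32.3620 vs cont=37.5116 → 37.5116 [wait]  node(3,2) S=174.6351 payoff=0.0000 vs cont=15.0309 → 15.0309 [wait]  node(3,3) S=240.4438 payoff=0.0000 vs cont=3.5879 → 3.5879 [wait]  ⇒ S*(3)=92.1228
t_2: node(2,0) S=108.0957 payoff=51.1043 vs cont=52.3548 → 52.3548 [wait]  node(2,1) S=148.8300 payoff=10.3700 vs cont=26.4209 → 26.4209 [wait]  node(2,2) S=204.9145 payoff=0.0000 vs cont=9.4168 → 9.4168 [wait]  ⇒ S*(2)=-
t_1: node(1,0) S=126.8380 payoff=32.3620 vs cont=39.4906 → 39.4906 [wait]  node(1,1) S=174.6351 payoff=0.0000 vs cont=18.0470 → 18.0470 [wait]  ⇒ S*(1)=-
t_0: node(0,0) S=148.8300 payoff=10.3700 vs cont=28.8831 → 28.8831 [wait]  ⇒ S*(0)=-

price = 28.8831
boundary = - - - 92.1228 78.5102 92.1228 108.0957 126.8380
tree:
28.8831
39.4906 18.0470
52.3548 26.4209 9.4168
67.0772 37.5116 15.0309 3.5879
80.6898 51.3109 23.4141 6.3424 0.7115
92.2909 67.0772 35.3391 11.0872 1.3902 0.0000
102.1778 80.6898 51.1043 19.1130 2.7163 0.0000 0.0000
110.6037 92.2909 67.0772 32.3620 5.3073 0.0000 0.0000 0.0000
117.7846 102.1778 80.6898 51.1043 10.3700 0.0000 0.0000 0.0000 0.0000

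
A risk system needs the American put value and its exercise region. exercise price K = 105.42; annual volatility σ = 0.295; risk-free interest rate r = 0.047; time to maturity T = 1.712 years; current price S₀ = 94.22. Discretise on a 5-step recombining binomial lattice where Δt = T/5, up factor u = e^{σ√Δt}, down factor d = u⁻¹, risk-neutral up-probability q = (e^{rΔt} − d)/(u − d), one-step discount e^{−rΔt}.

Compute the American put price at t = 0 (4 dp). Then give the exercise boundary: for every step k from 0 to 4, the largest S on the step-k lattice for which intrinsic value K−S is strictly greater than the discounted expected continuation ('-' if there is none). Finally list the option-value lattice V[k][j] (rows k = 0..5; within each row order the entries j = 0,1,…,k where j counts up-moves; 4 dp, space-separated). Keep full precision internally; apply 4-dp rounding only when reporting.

Δt=0.34240  u=1.18841  d=0.84146  q=0.50371  discount=0.98404
step 5 (expiry): payoffs max(K−S,0) = 65.6729 49.2841 26.1378 0.0000 0.0000 0.0000
step 4: (k=4,j=0): S=47.2360, (K−S)⁺=58.1840, hold=56.5011 ⇒ V=58.1840 exercise | (k=4,j=1): S=66.7126, (K−S)⁺=38.7074, hold=37.0244 ⇒ V=38.7074 exercise | (k=4,j=2): S=94.2200, (K−S)⁺=11.2000, hold=12.7649 ⇒ V=12.7649 continue | (k=4,j=3): S=133.0694, (K−S)⁺=0.0000, hold=0.0000 ⇒ V=0.0000 continue | (k=4,j=4): S=187.9374, (K−S)⁺=0.0000, hold=0.0000 ⇒ V=0.0000 continue  boundary S*=66.7126
step 3: (k=3,j=0): S=56.1359, (K−S)⁺=49.2841, hold=47.6012 ⇒ V=49.2841 exercise | (k=3,j=1): S=79.2822, (K−S)⁺=26.1378, hold=25.2305 ⇒ V=26.1378 exercise | (k=3,j=2): S=111.9723, (K−S)⁺=0.0000, hold=6.2339 ⇒ V=6.2339 continue | (k=3,j=3): S=158.1414, (K−S)⁺=0.0000, hold=0.0000 ⇒ V=0.0000 continue  boundary S*=79.2822
step 2: (k=2,j=0): S=66.7126, (K−S)⁺=38.7074, hold=37.0244 ⇒ V=38.7074 exercise | (k=2,j=1): S=94.2200, (K−S)⁺=11.2000, hold=15.8548 ⇒ V=15.8548 continue | (k=2,j=2): S=133.0694, (K−S)⁺=0.0000, hold=3.0444 ⇒ V=3.0444 continue  boundary S*=66.7126
step 1: (k=1,j=0): S=79.2822, (K−S)⁺=26.1378, hold=26.7621 ⇒ V=26.7621 continue | (k=1,j=1): S=111.9723, (K−S)⁺=0.0000, hold=9.2520 ⇒ V=9.2520 continue  boundary S*=-
step 0: (k=0,j=0): S=94.2200, (K−S)⁺=11.2000, hold=17.6557 ⇒ V=17.6557 continue  boundary S*=-

price = 17.6557
boundary = - - 66.7126 79.2822 66.7126
tree:
17.6557
26.7621 9.2520
38.7074 15.8548 3.0444
49.2841 26.1378 6.2339 0.0000
58.1840 38.7074 12.7649 0.0000 0.0000
65.6729 49.2841 26.1378 0.0000 0.0000 0.0000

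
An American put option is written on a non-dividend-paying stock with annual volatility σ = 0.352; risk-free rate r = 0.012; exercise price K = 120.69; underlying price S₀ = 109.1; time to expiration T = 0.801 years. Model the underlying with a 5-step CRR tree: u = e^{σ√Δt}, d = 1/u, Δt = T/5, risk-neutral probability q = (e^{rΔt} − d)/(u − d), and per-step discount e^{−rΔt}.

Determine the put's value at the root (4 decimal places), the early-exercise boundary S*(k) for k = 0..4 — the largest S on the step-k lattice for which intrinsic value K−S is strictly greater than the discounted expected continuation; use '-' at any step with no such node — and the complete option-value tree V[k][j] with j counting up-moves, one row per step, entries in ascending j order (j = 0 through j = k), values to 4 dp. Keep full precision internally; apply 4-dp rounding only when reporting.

Δt=0.16020  u=1.15130  d=0.86859  q=0.47164  discount=0.99808
step 5 (expiry): payoffs max(K−S,0) = 66.7526 49.1969 25.9272 0.0000 0.0000 0.0000
step 4: (k=4,j=0): S=62.0980, (K−S)⁺=58.5920, hold=58.3603 ⇒ V=58.5920 exercise | (k=4,j=1): S=82.3097, (K−S)⁺=38.3803, hold=38.1485 ⇒ V=38.3803 exercise | (k=4,j=2): S=109.1000, (K−S)⁺=11.5900, hold=13.6725 ⇒ V=13.6725 continue | (k=4,j=3): S=144.6101, (K−S)⁺=0.0000, hold=0.0000 ⇒ V=0.0000 continue | (k=4,j=4): S=191.6780, (K−S)⁺=0.0000, hold=0.0000 ⇒ V=0.0000 continue  boundary S*=82.3097
step 3: (k=3,j=0): S=71.4931, (K−S)⁺=49.1969, hold=48.9651 ⇒ V=49.1969 exercise | (k=3,j=1): S=94.7628, (K−S)⁺=25.9272, hold=26.6757 ⇒ V=26.6757 continue | (k=3,j=2): S=125.6064, (K−S)⁺=0.0000, hold=7.2101 ⇒ V=7.2101 continue | (k=3,j=3): S=166.4889, (K−S)⁺=0.0000, hold=0.0000 ⇒ V=0.0000 continue  boundary S*=71.4931
step 2: (k=2,j=0): S=82.3097, (K−S)⁺=38.3803, hold=38.5009 ⇒ V=38.5009 continue | (k=2,j=1): S=109.1000, (K−S)⁺=11.5900, hold=17.4613 ⇒ V=17.4613 continue | (k=2,j=2): S=144.6101, (K−S)⁺=0.0000, hold=3.8022 ⇒ V=3.8022 continue  boundary S*=-
step 1: (k=1,j=0): S=94.7628, (K−S)⁺=25.9272, hold=28.5228 ⇒ V=28.5228 continue | (k=1,j=1): S=125.6064, (K−S)⁺=0.0000, hold=10.9979 ⇒ V=10.9979 continue  boundary S*=-
step 0: (k=0,j=0): S=109.1000, (K−S)⁺=11.5900, hold=20.2184 ⇒ V=20.2184 continue  boundary S*=-

price = 20.2184
boundary = - - - 71.4931 82.3097
tree:
20.2184
28.5228 10.9979
38.5009 17.4613 3.8022
49.1969 26.6757 7.2101 0.0000
58.5920 38.3803 13.6725 0.0000 0.0000
66.7526 49.1969 25.9272 0.0000 0.0000 0.0000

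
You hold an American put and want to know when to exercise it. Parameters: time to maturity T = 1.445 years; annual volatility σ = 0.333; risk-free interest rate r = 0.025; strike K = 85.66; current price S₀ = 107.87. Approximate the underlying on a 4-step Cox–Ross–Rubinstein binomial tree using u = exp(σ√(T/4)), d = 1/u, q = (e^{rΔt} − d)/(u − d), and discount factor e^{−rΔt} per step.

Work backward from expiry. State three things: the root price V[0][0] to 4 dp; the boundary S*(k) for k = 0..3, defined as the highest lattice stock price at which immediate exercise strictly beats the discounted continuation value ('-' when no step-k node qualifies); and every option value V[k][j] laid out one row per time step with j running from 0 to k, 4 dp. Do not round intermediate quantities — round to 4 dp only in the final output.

price = 6.4631
boundary = - - - 59.1743
tree:
6.4631
10.6558 1.9090
17.1156 3.6527 0.0000
26.4857 6.9893 0.0000 0.0000
37.2193 13.3738 0.0000 0.0000 0.0000

params: Δt=0.36125 u=1.22158 d=0.81861 q=0.47264 e^(-rΔt)=0.99101
t_4 payoffs: 37.2193 13.3738 0.0000 0.0000 0.0000
t_3: node(3,0) S=59.1743 payoff=26.4857 vs cont=25.7156 → 26.4857 [stop]  node(3,1) S=88.3035 payoff=0.0000 vs cont=6.9893 → 6.9893 [wait]  node(3,2) S=131.7720 payoff=0.0000 vs cont=0.0000 → 0.0000 [wait]  node(3,3) S=196.6384 payoff=0.0000 vs cont=0.0000 → 0.0000 [wait]  ⇒ S*(3)=59.1743
t_2: node(2,0) S=72.2862 payoff=13.3738 vs cont=17.1156 → 17.1156 [wait]  node(2,1) S=107.8700 payoff=0.0000 vs cont=3.6527 → 3.6527 [wait]  node(2,2) S=160.9703 payoff=0.0000 vs cont=0.0000 → 0.0000 [wait]  ⇒ S*(2)=-
t_1: node(1,0) S=88.3035 payoff=0.0000 vs cont=10.6558 → 10.6558 [wait]  node(1,1) S=131.7720 payoff=0.0000 vs cont=1.9090 → 1.9090 [wait]  ⇒ S*(1)=-
t_0: node(0,0) S=107.8700 payoff=0.0000 vs cont=6.4631 → 6.4631 [wait]  ⇒ S*(0)=-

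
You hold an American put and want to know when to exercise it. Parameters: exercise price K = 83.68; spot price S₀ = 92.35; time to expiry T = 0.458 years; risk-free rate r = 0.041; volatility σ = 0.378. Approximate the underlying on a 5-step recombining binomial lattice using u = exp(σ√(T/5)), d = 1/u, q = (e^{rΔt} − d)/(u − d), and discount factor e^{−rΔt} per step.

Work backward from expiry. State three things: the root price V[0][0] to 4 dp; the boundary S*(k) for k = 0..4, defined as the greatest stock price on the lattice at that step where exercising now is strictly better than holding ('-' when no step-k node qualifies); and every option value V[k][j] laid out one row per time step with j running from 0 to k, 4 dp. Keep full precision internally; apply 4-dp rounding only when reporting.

price = 4.6383
boundary = - - - 65.5213 73.4628
tree:
4.6383
7.5554 1.6116
11.9573 2.9923 0.1744
18.1587 5.5389 0.3419 0.0000
25.2417 10.2172 0.6701 0.0000 0.0000
31.5590 18.1587 1.3132 0.0000 0.0000 0.0000

params: Δt=0.09160 u=1.12120 d=0.89190 q=0.48784 e^(-rΔt)=0.99625
t_5 payoffs: 31.5590 18.1587 1.3132 0.0000 0.0000 0.0000
t_4: node(4,0) S=58.4383 payoff=25.2417 vs cont=24.9280 → 25.2417 [stop]  node(4,1) S=73.4628 payoff=10.2172 vs cont=9.9036 → 10.2172 [stop]  node(4,2) S=92.3500 payoff=0.0000 vs cont=0.6701 → 0.6701 [wait]  node(4,3) S=116.0931 payoff=0.0000 vs cont=0.0000 → 0.0000 [wait]  node(4,4) S=145.9406 payoff=0.0000 vs cont=0.0000 → 0.0000 [wait]  ⇒ S*(4)=73.4628
t_3: node(3,0) S=65.5213 payoff=18.1587 vs cont=17.8450 → 18.1587 [stop]  node(3,1) S=82.3668 payoff=1.3132 vs cont=5.5389 → 5.5389 [wait]  node(3,2) S=103.5432 payoff=0.0000 vs cont=0.3419 → 0.3419 [wait]  node(3,3) S=130.1642 payoff=0.0000 vs cont=0.0000 → 0.0000 [wait]  ⇒ S*(3)=65.5213
t_2: node(2,0) S=73.4628 payoff=10.2172 vs cont=11.9573 → 11.9573 [wait]  node(2,1) S=92.3500 payoff=0.0000 vs cont=2.9923 → 2.9923 [wait]  node(2,2) S=116.0931 payoff=0.0000 vs cont=0.1744 → 0.1744 [wait]  ⇒ S*(2)=-
t_1: node(1,0) S=82.3668 payoff=1.3132 vs cont=7.5554 → 7.5554 [wait]  node(1,1) S=103.5432 payoff=0.0000 vs cont=1.6116 → 1.6116 [wait]  ⇒ S*(1)=-
t_0: node(0,0) S=92.3500 payoff=0.0000 vs cont=4.6383 → 4.6383 [wait]  ⇒ S*(0)=-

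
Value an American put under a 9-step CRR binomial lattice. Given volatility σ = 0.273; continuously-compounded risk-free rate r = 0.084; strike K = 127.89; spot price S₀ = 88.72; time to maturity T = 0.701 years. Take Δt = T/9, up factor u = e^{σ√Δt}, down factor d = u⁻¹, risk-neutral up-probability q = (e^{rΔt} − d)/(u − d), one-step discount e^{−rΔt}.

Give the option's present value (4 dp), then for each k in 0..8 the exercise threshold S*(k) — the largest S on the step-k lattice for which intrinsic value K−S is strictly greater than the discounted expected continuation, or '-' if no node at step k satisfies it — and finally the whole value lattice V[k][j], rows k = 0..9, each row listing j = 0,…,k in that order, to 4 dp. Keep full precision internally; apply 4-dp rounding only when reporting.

Δt=0.07789  u=1.07917  d=0.92664  q=0.52400  discount=0.99348
step 9 (expiry): payoffs max(K−S,0) = 83.1990 75.8427 67.2756 57.2982 45.6785 32.1462 16.3864 0.0000 0.0000 0.0000
step 8: (k=8,j=0): S=48.2291, (K−S)⁺=79.6609, hold=78.8269 ⇒ V=79.6609 exercise | (k=8,j=1): S=56.1678, (K−S)⁺=71.7222, hold=70.8882 ⇒ V=71.7222 exercise | (k=8,j=2): S=65.4132, (K−S)⁺=62.4768, hold=61.6428 ⇒ V=62.4768 exercise | (k=8,j=3): S=76.1804, (K−S)⁺=51.7096, hold=50.8756 ⇒ V=51.7096 exercise | (k=8,j=4): S=88.7200, (K−S)⁺=39.1700, hold=38.3360 ⇒ V=39.1700 exercise | (k=8,j=5): S=103.3236, (K−S)⁺=24.5664, hold=23.7323 ⇒ V=24.5664 exercise | (k=8,j=6): S=120.3311, (K−S)⁺=7.5589, hold=7.7491 ⇒ V=7.7491 continue | (k=8,j=7): S=140.1380, (K−S)⁺=0.0000, hold=0.0000 ⇒ V=0.0000 continue | (k=8,j=8): S=163.2053, (K−S)⁺=0.0000, hold=0.0000 ⇒ V=0.0000 continue  boundary S*=103.3236
step 7: (k=7,j=0): S=52.0473, (K−S)⁺=75.8427, hold=75.0087 ⇒ V=75.8427 exercise | (k=7,j=1): S=60.6144, (K−S)⁺=67.2756, hold=66.4415 ⇒ V=67.2756 exercise | (k=7,j=2): S=70.5918, (K−S)⁺=57.2982, hold=56.4642 ⇒ V=57.2982 exercise | (k=7,j=3): S=82.2115, (K−S)⁺=45.6785, hold=44.8445 ⇒ V=45.6785 exercise | (k=7,j=4): S=95.7438, (K−S)⁺=32.1462, hold=31.3122 ⇒ V=32.1462 exercise | (k=7,j=5): S=111.5036, (K−S)⁺=16.3864, hold=15.6514 ⇒ V=16.3864 exercise | (k=7,j=6): S=129.8575, (K−S)⁺=0.0000, hold=3.6646 ⇒ V=3.6646 continue | (k=7,j=7): S=151.2325, (K−S)⁺=0.0000, hold=0.0000 ⇒ V=0.0000 continue  boundary S*=111.5036
step 6: (k=6,j=0): S=56.1678, (K−S)⁺=71.7222, hold=70.8882 ⇒ V=71.7222 exercise | (k=6,j=1): S=65.4132, (K−S)⁺=62.4768, hold=61.6428 ⇒ V=62.4768 exercise | (k=6,j=2): S=76.1804, (K−S)⁺=51.7096, hold=50.8756 ⇒ V=51.7096 exercise | (k=6,j=3): S=88.7200, (K−S)⁺=39.1700, hold=38.3360 ⇒ V=39.1700 exercise | (k=6,j=4): S=103.3236, (K−S)⁺=24.5664, hold=23.7323 ⇒ V=24.5664 exercise | (k=6,j=5): S=120.3311, (K−S)⁺=7.5589, hold=9.6568 ⇒ V=9.6568 continue | (k=6,j=6): S=140.1380, (K−S)⁺=0.0000, hold=1.7330 ⇒ V=1.7330 continue  boundary S*=103.3236
step 5: (k=5,j=0): S=60.6144, (K−S)⁺=67.2756, hold=66.4415 ⇒ V=67.2756 exercise | (k=5,j=1): S=70.5918, (K−S)⁺=57.2982, hold=56.4642 ⇒ V=57.2982 exercise | (k=5,j=2): S=82.2115, (K−S)⁺=45.6785, hold=44.8445 ⇒ V=45.6785 exercise | (k=5,j=3): S=95.7438, (K−S)⁺=32.1462, hold=31.3122 ⇒ V=32.1462 exercise | (k=5,j=4): S=111.5036, (K−S)⁺=16.3864, hold=16.6445 ⇒ V=16.6445 continue | (k=5,j=5): S=129.8575, (K−S)⁺=0.0000, hold=5.4688 ⇒ V=5.4688 continue  boundary S*=95.7438
step 4: (k=4,j=0): S=65.4132, (K−S)⁺=62.4768, hold=61.6428 ⇒ V=62.4768 exercise | (k=4,j=1): S=76.1804, (K−S)⁺=51.7096, hold=50.8756 ⇒ V=51.7096 exercise | (k=4,j=2): S=88.7200, (K−S)⁺=39.1700, hold=38.3360 ⇒ V=39.1700 exercise | (k=4,j=3): S=103.3236, (K−S)⁺=24.5664, hold=23.8667 ⇒ V=24.5664 exercise | (k=4,j=4): S=120.3311, (K−S)⁺=7.5589, hold=10.7182 ⇒ V=10.7182 continue  boundary S*=103.3236
step 3: (k=3,j=0): S=70.5918, (K−S)⁺=57.2982, hold=56.4642 ⇒ V=57.2982 exercise | (k=3,j=1): S=82.2115, (K−S)⁺=45.6785, hold=44.8445 ⇒ V=45.6785 exercise | (k=3,j=2): S=95.7438, (K−S)⁺=32.1462, hold=31.3122 ⇒ V=32.1462 exercise | (k=3,j=3): S=111.5036, (K−S)⁺=16.3864, hold=17.1971 ⇒ V=17.1971 continue  boundary S*=95.7438
step 2: (k=2,j=0): S=76.1804, (K−S)⁺=51.7096, hold=50.8756 ⇒ V=51.7096 exercise | (k=2,j=1): S=88.7200, (K−S)⁺=39.1700, hold=38.3360 ⇒ V=39.1700 exercise | (k=2,j=2): S=103.3236, (K−S)⁺=24.5664, hold=24.1543 ⇒ V=24.5664 exercise  boundary S*=103.3236
step 1: (k=1,j=0): S=82.2115, (K−S)⁺=45.6785, hold=44.8445 ⇒ V=45.6785 exercise | (k=1,j=1): S=95.7438, (K−S)⁺=32.1462, hold=31.3122 ⇒ V=32.1462 exercise  boundary S*=95.7438
step 0: (k=0,j=0): S=88.7200, (K−S)⁺=39.1700, hold=38.3360 ⇒ V=39.1700 exercise  boundary S*=88.7200

price = 39.1700
boundary = 88.7200 95.7438 103.3236 95.7438 103.3236 95.7438 103.3236 111.5036 103.3236
tree:
39.1700
45.6785 32.1462
51.7096 39.1700 24.5664
57.2982 45.6785 32.1462 17.1971
62.4768 51.7096 39.1700 24.5664 10.7182
67.2756 57.2982 45.6785 32.1462 16.6445 5.4688
71.7222 62.4768 51.7096 39.1700 24.5664 9.6568 1.7330
75.8427 67.2756 57.2982 45.6785 32.1462 16.3864 3.6646 0.0000
79.6609 71.7222 62.4768 51.7096 39.1700 24.5664 7.7491 0.0000 0.0000
83.1990 75.8427 67.2756 57.2982 45.6785 32.1462 16.3864 0.0000 0.0000 0.0000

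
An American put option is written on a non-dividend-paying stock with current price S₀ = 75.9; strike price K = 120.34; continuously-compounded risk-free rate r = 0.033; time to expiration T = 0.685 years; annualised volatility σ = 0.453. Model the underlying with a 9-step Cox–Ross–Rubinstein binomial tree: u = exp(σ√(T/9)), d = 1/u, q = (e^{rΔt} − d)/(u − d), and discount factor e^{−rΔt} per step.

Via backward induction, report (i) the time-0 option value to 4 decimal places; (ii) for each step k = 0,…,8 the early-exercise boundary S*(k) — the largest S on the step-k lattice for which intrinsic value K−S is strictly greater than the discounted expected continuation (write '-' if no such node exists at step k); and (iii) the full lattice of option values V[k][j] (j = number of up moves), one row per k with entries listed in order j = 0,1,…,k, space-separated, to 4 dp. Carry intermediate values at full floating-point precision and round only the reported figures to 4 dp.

price = 45.1605
boundary = - 66.9832 59.1140 66.9832 75.9000 66.9832 75.9000 86.0038 97.4526
tree:
45.1605
53.3568 36.4768
61.2260 44.7669 27.6453
68.1708 53.3568 35.6527 19.0752
74.2997 61.2260 44.4400 26.2756 11.3383
79.7085 68.1708 53.3568 34.9043 17.0220 5.2115
84.4819 74.2997 61.2260 44.4400 24.7088 8.7450 1.3929
88.6946 79.7085 68.1708 53.3568 34.3362 14.3600 2.6794 0.0000
92.4123 84.4819 74.2997 61.2260 44.4400 22.8874 5.1542 0.0000 0.0000
95.6933 88.6946 79.7085 68.1708 53.3568 34.3362 9.9145 0.0000 0.0000 0.0000

params: Δt=0.07611 u=1.13312 d=0.88252 q=0.47883 e^(-rΔt)=0.99749
t_9 payoffs: 95.6933 88.6946 79.7085 68.1708 53.3568 34.3362 9.9145 0.0000 0.0000 0.0000
t_8: node(8,0) S=27.9277 payoff=92.4123 vs cont=92.1104 → 92.4123 [stop]  node(8,1) S=35.8581 payoff=84.4819 vs cont=84.1801 → 84.4819 [stop]  node(8,2) S=46.0403 payoff=74.2997 vs cont=73.9978 → 74.2997 [stop]  node(8,3) S=59.1140 payoff=61.2260 vs cont=60.9242 → 61.2260 [stop]  node(8,4) S=75.9000 payoff=44.4400 vs cont=44.1381 → 44.4400 [stop]  node(8,5) S=97.4526 payoff=22.8874 vs cont=22.5855 → 22.8874 [stop]  node(8,6) S=125.1253 payoff=0.0000 vs cont=5.1542 → 5.1542 [wait]  node(8,7) S=160.6559 payoff=0.0000 vs cont=0.0000 → 0.0000 [wait]  node(8,8) S=206.2759 payoff=0.0000 vs cont=0.0000 → 0.0000 [wait]  ⇒ S*(8)=97.4526
t_7: node(7,0) S=31.6454 payoff=88.6946 vs cont=88.3927 → 88.6946 [stop]  node(7,1) S=40.6315 payoff=79.7085 vs cont=79.4067 → 79.7085 [stop]  node(7,2) S=52.1692 payoff=68.1708 vs cont=67.8689 → 68.1708 [stop]  node(7,3) S=66.9832 payoff=53.3568 vs cont=53.0549 → 53.3568 [stop]  node(7,4) S=86.0038 payoff=34.3362 vs cont=34.0343 → 34.3362 [stop]  node(7,5) S=110.4255 payoff=9.9145 vs cont=14.3600 → 14.3600 [wait]  node(7,6) S=141.7820 payoff=0.0000 vs cont=2.6794 → 2.6794 [wait]  node(7,7) S=182.0424 payoff=0.0000 vs cont=0.0000 → 0.0000 [wait]  ⇒ S*(7)=86.0038
t_6: node(6,0) S=35.8581 payoff=84.4819 vs cont=84.1801 → 84.4819 [stop]  node(6,1) S=46.0403 payoff=74.2997 vs cont=73.9978 → 74.2997 [stop]  node(6,2) S=59.1140 payoff=61.2260 vs cont=60.9242 → 61.2260 [stop]  node(6,3) S=75.9000 payoff=44.4400 vs cont=44.1381 → 44.4400 [stop]  node(6,4) S=97.4526 payoff=22.8874 vs cont=24.7088 → 24.7088 [wait]  node(6,5) S=125.1253 payoff=0.0000 vs cont=8.7450 → 8.7450 [wait]  node(6,6) S=160.6559 payoff=0.0000 vs cont=1.3929 → 1.3929 [wait]  ⇒ S*(6)=75.9000
t_5: node(5,0) S=40.6315 payoff=79.7085 vs cont=79.4067 → 79.7085 [stop]  node(5,1) S=52.1692 payoff=68.1708 vs cont=67.8689 → 68.1708 [stop]  node(5,2) S=66.9832 payoff=53.3568 vs cont=53.0549 → 53.3568 [stop]  node(5,3) S=86.0038 payoff=34.3362 vs cont=34.9043 → 34.9043 [wait]  node(5,4) S=110.4255 payoff=9.9145 vs cont=17.0220 → 17.0220 [wait]  node(5,5) S=141.7820 payoff=0.0000 vs cont=5.2115 → 5.2115 [wait]  ⇒ S*(5)=66.9832
t_4: node(4,0) S=46.0403 payoff=74.2997 vs cont=73.9978 → 74.2997 [stop]  node(4,1) S=59.1140 payoff=61.2260 vs cont=60.9242 → 61.2260 [stop]  node(4,2) S=75.9000 payoff=44.4400 vs cont=44.4095 → 44.4400 [stop]  node(4,3) S=97.4526 payoff=22.8874 vs cont=26.2756 → 26.2756 [wait]  node(4,4) S=125.1253 payoff=0.0000 vs cont=11.3383 → 11.3383 [wait]  ⇒ S*(4)=75.9000
t_3: node(3,0) S=52.1692 payoff=68.1708 vs cont=67.8689 → 68.1708 [stop]  node(3,1) S=66.9832 payoff=53.3568 vs cont=53.0549 → 53.3568 [stop]  node(3,2) S=86.0038 payoff=34.3362 vs cont=35.6527 → 35.6527 [wait]  node(3,3) S=110.4255 payoff=9.9145 vs cont=19.0752 → 19.0752 [wait]  ⇒ S*(3)=66.9832
t_2: node(2,0) S=59.1140 payoff=61.2260 vs cont=60.9242 → 61.2260 [stop]  node(2,1) S=75.9000 payoff=44.4400 vs cont=44.7669 → 44.7669 [wait]  node(2,2) S=97.4526 payoff=22.8874 vs cont=27.6453 → 27.6453 [wait]  ⇒ S*(2)=59.1140
t_1: node(1,0) S=66.9832 payoff=53.3568 vs cont=53.2111 → 53.3568 [stop]  node(1,1) S=86.0038 payoff=34.3362 vs cont=36.4768 → 36.4768 [wait]  ⇒ S*(1)=66.9832
t_0: node(0,0) S=75.9000 payoff=44.4400 vs cont=45.1605 → 45.1605 [wait]  ⇒ S*(0)=-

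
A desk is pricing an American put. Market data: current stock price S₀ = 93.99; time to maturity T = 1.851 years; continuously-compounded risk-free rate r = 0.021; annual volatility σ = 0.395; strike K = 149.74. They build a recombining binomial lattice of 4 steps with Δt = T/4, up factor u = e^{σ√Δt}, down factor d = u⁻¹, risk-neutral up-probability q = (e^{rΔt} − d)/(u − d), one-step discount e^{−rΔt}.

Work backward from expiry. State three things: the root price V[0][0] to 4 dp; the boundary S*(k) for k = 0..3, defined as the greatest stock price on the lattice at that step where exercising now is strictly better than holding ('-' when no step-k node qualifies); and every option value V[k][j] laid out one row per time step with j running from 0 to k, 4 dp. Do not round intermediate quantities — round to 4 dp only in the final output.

Δt=0.46275  u=1.30826  d=0.76437  q=0.45118  discount=0.99033
step 4 (expiry): payoffs max(K−S,0) = 117.6552 94.8251 55.7500 0.0000 0.0000
step 3: (k=3,j=0): S=41.9754, (K−S)⁺=107.7646, hold=106.3165 ⇒ V=107.7646 exercise | (k=3,j=1): S=71.8433, (K−S)⁺=77.8967, hold=76.4487 ⇒ V=77.8967 exercise | (k=3,j=2): S=122.9638, (K−S)⁺=26.7762, hold=30.3008 ⇒ V=30.3008 continue | (k=3,j=3): S=210.4595, (K−S)⁺=0.0000, hold=0.0000 ⇒ V=0.0000 continue  boundary S*=71.8433
step 2: (k=2,j=0): S=54.9149, (K−S)⁺=94.8251, hold=93.3770 ⇒ V=94.8251 exercise | (k=2,j=1): S=93.9900, (K−S)⁺=55.7500, hold=55.8768 ⇒ V=55.8768 continue | (k=2,j=2): S=160.8692, (K−S)⁺=0.0000, hold=16.4689 ⇒ V=16.4689 continue  boundary S*=54.9149
step 1: (k=1,j=0): S=71.8433, (K−S)⁺=77.8967, hold=76.5053 ⇒ V=77.8967 exercise | (k=1,j=1): S=122.9638, (K−S)⁺=26.7762, hold=37.7283 ⇒ V=37.7283 continue  boundary S*=71.8433
step 0: (k=0,j=0): S=93.9900, (K−S)⁺=55.7500, hold=59.1955 ⇒ V=59.1955 continue  boundary S*=-

price = 59.1955
boundary = - 71.8433 54.9149 71.8433
tree:
59.1955
77.8967 37.7283
94.8251 55.8768 16.4689
107.7646 77.8967 30.3008 0.0000
117.6552 94.8251 55.7500 0.0000 0.0000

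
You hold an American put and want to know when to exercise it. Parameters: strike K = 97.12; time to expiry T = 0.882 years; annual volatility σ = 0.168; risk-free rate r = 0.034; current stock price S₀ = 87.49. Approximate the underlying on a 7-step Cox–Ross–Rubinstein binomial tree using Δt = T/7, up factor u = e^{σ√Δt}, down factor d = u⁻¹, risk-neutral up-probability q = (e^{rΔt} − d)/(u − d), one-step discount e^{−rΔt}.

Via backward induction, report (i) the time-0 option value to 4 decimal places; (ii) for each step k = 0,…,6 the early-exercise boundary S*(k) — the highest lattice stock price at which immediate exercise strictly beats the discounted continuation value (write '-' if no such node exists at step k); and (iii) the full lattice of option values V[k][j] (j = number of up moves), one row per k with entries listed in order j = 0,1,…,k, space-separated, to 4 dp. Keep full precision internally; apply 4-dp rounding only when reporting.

price = 10.6299
boundary = - 82.4251 77.6535 82.4251 77.6535 82.4251 87.4900
tree:
10.6299
14.6949 6.9812
19.4665 10.3261 3.9644
23.9619 14.6949 6.3957 1.7625
28.1971 19.4665 9.9365 3.1939 0.4613
32.1871 23.9619 14.6949 5.6449 0.9674 0.0000
35.9461 28.1971 19.4665 9.6300 2.0286 0.0000 0.0000
39.4875 32.1871 23.9619 14.6949 4.2539 0.0000 0.0000 0.0000

Δt=0.12600, u=1.06145, d=0.94211, q=0.52107, disc=e^(-rΔt)=0.99573
k=7 terminal: V=max(K-S,0) → 39.4875 32.1871 23.9619 14.6949 4.2539 0.0000 0.0000 0.0000
k=6: j=0 S=61.1739 intr=35.9461 cont=35.5310 V=35.9461[EX]; j=1 S=68.9229 intr=28.1971 cont=27.7820 V=28.1971[EX]; j=2 S=77.6535 intr=19.4665 cont=19.0514 V=19.4665[EX]; j=3 S=87.4900 intr=9.6300 cont=9.2148 V=9.6300[EX]; j=4 S=98.5725 intr=0.0000 cont=2.0286 V=2.0286[hold]; j=5 S=111.0589 intr=0.0000 cont=0.0000 V=0.0000[hold]; j=6 S=125.1270 intr=0.0000 cont=0.0000 V=0.0000[hold]  S*(6)=87.4900
k=5: j=0 S=64.9329 intr=32.1871 cont=31.7720 V=32.1871[EX]; j=1 S=73.1581 intr=23.9619 cont=23.5468 V=23.9619[EX]; j=2 S=82.4251 intr=14.6949 cont=14.2797 V=14.6949[EX]; j=3 S=92.8661 intr=4.2539 cont=5.6449 V=5.6449[hold]; j=4 S=104.6296 intr=0.0000 cont=0.9674 V=0.9674[hold]; j=5 S=117.8833 intr=0.0000 cont=0.0000 V=0.0000[hold]  S*(5)=82.4251
k=4: j=0 S=68.9229 intr=28.1971 cont=27.7820 V=28.1971[EX]; j=1 S=77.6535 intr=19.4665 cont=19.0514 V=19.4665[EX]; j=2 S=87.4900 intr=9.6300 cont=9.9365 V=9.9365[hold]; j=3 S=98.5725 intr=0.0000 cont=3.1939 V=3.1939[hold]; j=4 S=111.0589 intr=0.0000 cont=0.4613 V=0.4613[hold]  S*(4)=77.6535
k=3: j=0 S=73.1581 intr=23.9619 cont=23.5468 V=23.9619[EX]; j=1 S=82.4251 intr=14.6949 cont=14.4387 V=14.6949[EX]; j=2 S=92.8661 intr=4.2539 cont=6.3957 V=6.3957[hold]; j=3 S=104.6296 intr=0.0000 cont=1.7625 V=1.7625[hold]  S*(3)=82.4251
k=2: j=0 S=77.6535 intr=19.4665 cont=19.0514 V=19.4665[EX]; j=1 S=87.4900 intr=9.6300 cont=10.3261 V=10.3261[hold]; j=2 S=98.5725 intr=0.0000 cont=3.9644 V=3.9644[hold]  S*(2)=77.6535
k=1: j=0 S=82.4251 intr=14.6949 cont=14.6408 V=14.6949[EX]; j=1 S=92.8661 intr=4.2539 cont=6.9812 V=6.9812[hold]  S*(1)=82.4251
k=0: j=0 S=87.4900 intr=9.6300 cont=10.6299 V=10.6299[hold]  S*(0)=-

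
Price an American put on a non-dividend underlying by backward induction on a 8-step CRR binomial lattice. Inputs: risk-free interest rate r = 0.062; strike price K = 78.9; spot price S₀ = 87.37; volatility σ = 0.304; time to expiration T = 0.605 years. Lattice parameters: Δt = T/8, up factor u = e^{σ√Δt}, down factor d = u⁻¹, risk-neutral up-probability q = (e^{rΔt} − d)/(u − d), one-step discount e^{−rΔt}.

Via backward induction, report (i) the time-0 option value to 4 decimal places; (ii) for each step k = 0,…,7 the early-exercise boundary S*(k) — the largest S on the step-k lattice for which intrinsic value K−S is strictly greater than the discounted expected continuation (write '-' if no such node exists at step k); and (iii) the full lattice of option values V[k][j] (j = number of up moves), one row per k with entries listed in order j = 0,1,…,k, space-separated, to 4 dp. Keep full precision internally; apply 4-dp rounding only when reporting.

Δt=0.07562  u=1.08719  d=0.91980  q=0.50719  discount=0.99532
step 8 (expiry): payoffs max(K−S,0) = 34.1383 25.9921 16.3634 4.9823 0.0000 0.0000 0.0000 0.0000 0.0000
step 7: (k=7,j=0): S=48.6646, (K−S)⁺=30.2354, hold=29.8663 ⇒ V=30.2354 exercise | (k=7,j=1): S=57.5211, (K−S)⁺=21.3789, hold=21.0098 ⇒ V=21.3789 exercise | (k=7,j=2): S=67.9894, (K−S)⁺=10.9106, hold=10.5415 ⇒ V=10.9106 exercise | (k=7,j=3): S=80.3628, (K−S)⁺=0.0000, hold=2.4439 ⇒ V=2.4439 continue | (k=7,j=4): S=94.9881, (K−S)⁺=0.0000, hold=0.0000 ⇒ V=0.0000 continue | (k=7,j=5): S=112.2751, (K−S)⁺=0.0000, hold=0.0000 ⇒ V=0.0000 continue | (k=7,j=6): S=132.7081, (K−S)⁺=0.0000, hold=0.0000 ⇒ V=0.0000 continue | (k=7,j=7): S=156.8597, (K−S)⁺=0.0000, hold=0.0000 ⇒ V=0.0000 continue  boundary S*=67.9894
step 6: (k=6,j=0): S=52.9079, (K−S)⁺=25.9921, hold=25.6231 ⇒ V=25.9921 exercise | (k=6,j=1): S=62.5366, (K−S)⁺=16.3634, hold=15.9943 ⇒ V=16.3634 exercise | (k=6,j=2): S=73.9177, (K−S)⁺=4.9823, hold=6.5854 ⇒ V=6.5854 continue | (k=6,j=3): S=87.3700, (K−S)⁺=0.0000, hold=1.1987 ⇒ V=1.1987 continue | (k=6,j=4): S=103.2705, (K−S)⁺=0.0000, hold=0.0000 ⇒ V=0.0000 continue | (k=6,j=5): S=122.0648, (K−S)⁺=0.0000, hold=0.0000 ⇒ V=0.0000 continue | (k=6,j=6): S=144.2794, (K−S)⁺=0.0000, hold=0.0000 ⇒ V=0.0000 continue  boundary S*=62.5366
step 5: (k=5,j=0): S=57.5211, (K−S)⁺=21.3789, hold=21.0098 ⇒ V=21.3789 exercise | (k=5,j=1): S=67.9894, (K−S)⁺=10.9106, hold=11.3508 ⇒ V=11.3508 continue | (k=5,j=2): S=80.3628, (K−S)⁺=0.0000, hold=3.8353 ⇒ V=3.8353 continue | (k=5,j=3): S=94.9881, (K−S)⁺=0.0000, hold=0.5880 ⇒ V=0.5880 continue | (k=5,j=4): S=112.2751, (K−S)⁺=0.0000, hold=0.0000 ⇒ V=0.0000 continue | (k=5,j=5): S=132.7081, (K−S)⁺=0.0000, hold=0.0000 ⇒ V=0.0000 continue  boundary S*=57.5211
step 4: (k=4,j=0): S=62.5366, (K−S)⁺=16.3634, hold=16.2165 ⇒ V=16.3634 exercise | (k=4,j=1): S=73.9177, (K−S)⁺=4.9823, hold=7.5038 ⇒ V=7.5038 continue | (k=4,j=2): S=87.3700, (K−S)⁺=0.0000, hold=2.1781 ⇒ V=2.1781 continue | (k=4,j=3): S=103.2705, (K−S)⁺=0.0000, hold=0.2884 ⇒ V=0.2884 continue | (k=4,j=4): S=122.0648, (K−S)⁺=0.0000, hold=0.0000 ⇒ V=0.0000 continue  boundary S*=62.5366
step 3: (k=3,j=0): S=67.9894, (K−S)⁺=10.9106, hold=11.8144 ⇒ V=11.8144 continue | (k=3,j=1): S=80.3628, (K−S)⁺=0.0000, hold=4.7802 ⇒ V=4.7802 continue | (k=3,j=2): S=94.9881, (K−S)⁺=0.0000, hold=1.2140 ⇒ V=1.2140 continue | (k=3,j=3): S=112.2751, (K−S)⁺=0.0000, hold=0.1415 ⇒ V=0.1415 continue  boundary S*=-
step 2: (k=2,j=0): S=73.9177, (K−S)⁺=4.9823, hold=8.2081 ⇒ V=8.2081 continue | (k=2,j=1): S=87.3700, (K−S)⁺=0.0000, hold=2.9575 ⇒ V=2.9575 continue | (k=2,j=2): S=103.2705, (K−S)⁺=0.0000, hold=0.6669 ⇒ V=0.6669 continue  boundary S*=-
step 1: (k=1,j=0): S=80.3628, (K−S)⁺=0.0000, hold=5.5192 ⇒ V=5.5192 continue | (k=1,j=1): S=94.9881, (K−S)⁺=0.0000, hold=1.7873 ⇒ V=1.7873 continue  boundary S*=-
step 0: (k=0,j=0): S=87.3700, (K−S)⁺=0.0000, hold=3.6095 ⇒ V=3.6095 continue  boundary S*=-

price = 3.6095
boundary = - - - - 62.5366 57.5211 62.5366 67.9894
tree:
3.6095
5.5192 1.7873
8.2081 2.9575 0.6669
11.8144 4.7802 1.2140 0.1415
16.3634 7.5038 2.1781 0.2884 0.0000
21.3789 11.3508 3.8353 0.5880 0.0000 0.0000
25.9921 16.3634 6.5854 1.1987 0.0000 0.0000 0.0000
30.2354 21.3789 10.9106 2.4439 0.0000 0.0000 0.0000 0.0000
34.1383 25.9921 16.3634 4.9823 0.0000 0.0000 0.0000 0.0000 0.0000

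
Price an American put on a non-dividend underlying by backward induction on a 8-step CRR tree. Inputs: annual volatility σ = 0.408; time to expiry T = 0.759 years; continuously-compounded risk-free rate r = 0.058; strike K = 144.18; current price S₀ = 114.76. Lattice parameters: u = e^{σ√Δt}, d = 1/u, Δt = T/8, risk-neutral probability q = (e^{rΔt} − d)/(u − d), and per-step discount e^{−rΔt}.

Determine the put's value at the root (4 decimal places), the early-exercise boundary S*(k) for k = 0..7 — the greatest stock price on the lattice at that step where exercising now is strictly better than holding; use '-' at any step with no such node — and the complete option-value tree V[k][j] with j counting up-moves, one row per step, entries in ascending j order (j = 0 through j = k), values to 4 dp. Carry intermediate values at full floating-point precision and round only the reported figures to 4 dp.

Δt=0.09488  u=1.13391  d=0.88190  q=0.49052  discount=0.99451
step 8 (expiry): payoffs max(K−S,0) = 102.1883 90.1891 74.7612 54.9247 29.4200 0.0000 0.0000 0.0000 0.0000
step 7: (k=7,j=0): S=47.6148, (K−S)⁺=96.5652, hold=95.7740 ⇒ V=96.5652 exercise | (k=7,j=1): S=61.2208, (K−S)⁺=82.9592, hold=82.1680 ⇒ V=82.9592 exercise | (k=7,j=2): S=78.7146, (K−S)⁺=65.4654, hold=64.6742 ⇒ V=65.4654 exercise | (k=7,j=3): S=101.2074, (K−S)⁺=42.9726, hold=42.1814 ⇒ V=42.9726 exercise | (k=7,j=4): S=130.1274, (K−S)⁺=14.0526, hold=14.9067 ⇒ V=14.9067 continue | (k=7,j=5): S=167.3114, (K−S)⁺=0.0000, hold=0.0000 ⇒ V=0.0000 continue | (k=7,j=6): S=215.1207, (K−S)⁺=0.0000, hold=0.0000 ⇒ V=0.0000 continue | (k=7,j=7): S=276.5916, (K−S)⁺=0.0000, hold=0.0000 ⇒ V=0.0000 continue  boundary S*=101.2074
step 6: (k=6,j=0): S=53.9909, (K−S)⁺=90.1891, hold=89.3979 ⇒ V=90.1891 exercise | (k=6,j=1): S=69.4188, (K−S)⁺=74.7612, hold=73.9700 ⇒ V=74.7612 exercise | (k=6,j=2): S=89.2553, (K−S)⁺=54.9247, hold=54.1335 ⇒ V=54.9247 exercise | (k=6,j=3): S=114.7600, (K−S)⁺=29.4200, hold=29.0454 ⇒ V=29.4200 exercise | (k=6,j=4): S=147.5527, (K−S)⁺=0.0000, hold=7.5530 ⇒ V=7.5530 continue | (k=6,j=5): S=189.7160, (K−S)⁺=0.0000, hold=0.0000 ⇒ V=0.0000 continue | (k=6,j=6): S=243.9274, (K−S)⁺=0.0000, hold=0.0000 ⇒ V=0.0000 continue  boundary S*=114.7600
step 5: (k=5,j=0): S=61.2208, (K−S)⁺=82.9592, hold=82.1680 ⇒ V=82.9592 exercise | (k=5,j=1): S=78.7146, (K−S)⁺=65.4654, hold=64.6742 ⇒ V=65.4654 exercise | (k=5,j=2): S=101.2074, (K−S)⁺=42.9726, hold=42.1814 ⇒ V=42.9726 exercise | (k=5,j=3): S=130.1274, (K−S)⁺=14.0526, hold=18.5912 ⇒ V=18.5912 continue | (k=5,j=4): S=167.3114, (K−S)⁺=0.0000, hold=3.8270 ⇒ V=3.8270 continue | (k=5,j=5): S=215.1207, (K−S)⁺=0.0000, hold=0.0000 ⇒ V=0.0000 continue  boundary S*=101.2074
step 4: (k=4,j=0): S=69.4188, (K−S)⁺=74.7612, hold=73.9700 ⇒ V=74.7612 exercise | (k=4,j=1): S=89.2553, (K−S)⁺=54.9247, hold=54.1335 ⇒ V=54.9247 exercise | (k=4,j=2): S=114.7600, (K−S)⁺=29.4200, hold=30.8429 ⇒ V=30.8429 continue | (k=4,j=3): S=147.5527, (K−S)⁺=0.0000, hold=11.2868 ⇒ V=11.2868 continue | (k=4,j=4): S=189.7160, (K−S)⁺=0.0000, hold=1.9391 ⇒ V=1.9391 continue  boundary S*=89.2553
step 3: (k=3,j=0): S=78.7146, (K−S)⁺=65.4654, hold=64.6742 ⇒ V=65.4654 exercise | (k=3,j=1): S=101.2074, (K−S)⁺=42.9726, hold=42.8755 ⇒ V=42.9726 exercise | (k=3,j=2): S=130.1274, (K−S)⁺=14.0526, hold=21.1336 ⇒ V=21.1336 continue | (k=3,j=3): S=167.3114, (K−S)⁺=0.0000, hold=6.6648 ⇒ V=6.6648 continue  boundary S*=101.2074
step 2: (k=2,j=0): S=89.2553, (K−S)⁺=54.9247, hold=54.1335 ⇒ V=54.9247 exercise | (k=2,j=1): S=114.7600, (K−S)⁺=29.4200, hold=32.0831 ⇒ V=32.0831 continue | (k=2,j=2): S=147.5527, (K−S)⁺=0.0000, hold=13.9593 ⇒ V=13.9593 continue  boundary S*=89.2553
step 1: (k=1,j=0): S=101.2074, (K−S)⁺=42.9726, hold=43.4806 ⇒ V=43.4806 continue | (k=1,j=1): S=130.1274, (K−S)⁺=14.0526, hold=23.0658 ⇒ V=23.0658 continue  boundary S*=-
step 0: (k=0,j=0): S=114.7600, (K−S)⁺=29.4200, hold=33.2831 ⇒ V=33.2831 continue  boundary S*=-

price = 33.2831
boundary = - - 89.2553 101.2074 89.2553 101.2074 114.7600 101.2074
tree:
33.2831
43.4806 23.0658
54.9247 32.0831 13.9593
65.4654 42.9726 21.1336 6.6648
74.7612 54.9247 30.8429 11.2868 1.9391
82.9592 65.4654 42.9726 18.5912 3.8270 0.0000
90.1891 74.7612 54.9247 29.4200 7.5530 0.0000 0.0000
96.5652 82.9592 65.4654 42.9726 14.9067 0.0000 0.0000 0.0000
102.1883 90.1891 74.7612 54.9247 29.4200 0.0000 0.0000 0.0000 0.0000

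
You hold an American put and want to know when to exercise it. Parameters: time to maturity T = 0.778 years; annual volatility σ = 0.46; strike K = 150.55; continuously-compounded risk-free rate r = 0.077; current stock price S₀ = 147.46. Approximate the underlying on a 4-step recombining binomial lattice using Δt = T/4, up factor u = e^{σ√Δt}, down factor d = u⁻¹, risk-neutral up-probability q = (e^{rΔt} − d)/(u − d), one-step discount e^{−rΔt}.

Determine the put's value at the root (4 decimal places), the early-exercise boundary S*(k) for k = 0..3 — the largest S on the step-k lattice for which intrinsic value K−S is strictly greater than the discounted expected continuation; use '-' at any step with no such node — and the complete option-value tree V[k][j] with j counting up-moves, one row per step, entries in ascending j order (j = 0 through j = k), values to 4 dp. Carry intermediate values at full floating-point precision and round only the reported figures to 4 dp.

price = 21.3275
boundary = - - 98.2797 120.3840
tree:
21.3275
34.1199 8.4809
52.2703 16.0123 0.7911
70.3160 30.1660 1.5635 0.0000
85.0482 52.2703 3.0900 0.0000 0.0000

Δt=0.19450  u=1.22491  d=0.81638  q=0.48639  discount=0.98514
step 4 (expiry): payoffs max(K−S,0) = 85.0482 52.2703 3.0900 0.0000 0.0000
step 3: (k=3,j=0): S=80.2340, (K−S)⁺=70.3160, hold=68.0781 ⇒ V=70.3160 exercise | (k=3,j=1): S=120.3840, (K−S)⁺=30.1660, hold=27.9280 ⇒ V=30.1660 exercise | (k=3,j=2): S=180.6257, (K−S)⁺=0.0000, hold=1.5635 ⇒ V=1.5635 continue | (k=3,j=3): S=271.0130, (K−S)⁺=0.0000, hold=0.0000 ⇒ V=0.0000 continue  boundary S*=120.3840
step 2: (k=2,j=0): S=98.2797, (K−S)⁺=52.2703, hold=50.0324 ⇒ V=52.2703 exercise | (k=2,j=1): S=147.4600, (K−S)⁺=3.0900, hold=16.0123 ⇒ V=16.0123 continue | (k=2,j=2): S=221.2508, (K−S)⁺=0.0000, hold=0.7911 ⇒ V=0.7911 continue  boundary S*=98.2797
step 1: (k=1,j=0): S=120.3840, (K−S)⁺=30.1660, hold=34.1199 ⇒ V=34.1199 continue | (k=1,j=1): S=180.6257, (K−S)⁺=0.0000, hold=8.4809 ⇒ V=8.4809 continue  boundary S*=-
step 0: (k=0,j=0): S=147.4600, (K−S)⁺=3.0900, hold=21.3275 ⇒ V=21.3275 continue  boundary S*=-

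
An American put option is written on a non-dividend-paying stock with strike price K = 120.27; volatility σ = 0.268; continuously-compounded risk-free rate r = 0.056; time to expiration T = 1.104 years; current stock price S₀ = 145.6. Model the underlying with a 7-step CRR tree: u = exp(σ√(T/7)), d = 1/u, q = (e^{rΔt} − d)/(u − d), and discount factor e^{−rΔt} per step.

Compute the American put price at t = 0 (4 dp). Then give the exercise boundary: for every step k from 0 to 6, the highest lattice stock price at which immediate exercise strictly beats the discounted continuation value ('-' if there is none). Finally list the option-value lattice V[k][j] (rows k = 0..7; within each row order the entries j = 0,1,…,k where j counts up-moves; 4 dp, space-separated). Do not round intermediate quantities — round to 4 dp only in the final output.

price = 4.0167
boundary = - - - - 95.1198 85.5162 95.1198
tree:
4.0167
6.6631 1.5937
10.7589 2.9208 0.3714
16.7998 5.2555 0.7727 0.0000
25.1502 9.2256 1.6073 0.0000 0.0000
34.7538 15.6407 3.3435 0.0000 0.0000 0.0000
43.3878 25.1502 6.9551 0.0000 0.0000 0.0000 0.0000
51.1501 34.7538 14.4681 0.0000 0.0000 0.0000 0.0000 0.0000

params: Δt=0.15771 u=1.11230 d=0.89904 q=0.51501 e^(-rΔt)=0.99121
t_7 payoffs: 51.1501 34.7538 14.4681 0.0000 0.0000 0.0000 0.0000 0.0000
t_6: node(6,0) S=76.8822 payoff=43.3878 vs cont=42.3303 → 43.3878 [stop]  node(6,1) S=95.1198 payoff=25.1502 vs cont=24.0927 → 25.1502 [stop]  node(6,2) S=117.6836 payoff=2.5864 vs cont=6.9551 → 6.9551 [wait]  node(6,3) S=145.6000 payoff=0.0000 vs cont=0.0000 → 0.0000 [wait]  node(6,4) S=180.1385 payoff=0.0000 vs cont=0.0000 → 0.0000 [wait]  node(6,5) S=222.8701 payoff=0.0000 vs cont=0.0000 → 0.0000 [wait]  node(6,6) S=275.7383 payoff=0.0000 vs cont=0.0000 → 0.0000 [wait]  ⇒ S*(6)=95.1198
t_5: node(5,0) S=85.5162 payoff=34.7538 vs cont=33.6963 → 34.7538 [stop]  node(5,1) S=105.8019 payoff=14.4681 vs cont=15.6407 → 15.6407 [wait]  node(5,2) S=130.8997 payoff=0.0000 vs cont=3.3435 → 3.3435 [wait]  node(5,3) S=161.9511 payoff=0.0000 vs cont=0.0000 → 0.0000 [wait]  node(5,4) S=200.3684 payoff=0.0000 vs cont=0.0000 → 0.0000 [wait]  node(5,5) S=247.8988 payoff=0.0000 vs cont=0.0000 → 0.0000 [wait]  ⇒ S*(5)=85.5162
t_4: node(4,0) S=95.1198 payoff=25.1502 vs cont=24.6913 → 25.1502 [stop]  node(4,1) S=117.6836 payoff=2.5864 vs cont=9.2256 → 9.2256 [wait]  node(4,2) S=145.6000 payoff=0.0000 vs cont=1.6073 → 1.6073 [wait]  node(4,3) S=180.1385 payoff=0.0000 vs cont=0.0000 → 0.0000 [wait]  node(4,4) S=222.8701 payoff=0.0000 vs cont=0.0000 → 0.0000 [wait]  ⇒ S*(4)=95.1198
t_3: node(3,0) S=105.8019 payoff=14.4681 vs cont=16.7998 → 16.7998 [wait]  node(3,1) S=130.8997 payoff=0.0000 vs cont=5.2555 → 5.2555 [wait]  node(3,2) S=161.9511 payoff=0.0000 vs cont=0.7727 → 0.7727 [wait]  node(3,3) S=200.3684 payoff=0.0000 vs cont=0.0000 → 0.0000 [wait]  ⇒ S*(3)=-
t_2: node(2,0) S=117.6836 payoff=2.5864 vs cont=10.7589 → 10.7589 [wait]  node(2,1) S=145.6000 payoff=0.0000 vs cont=2.9208 → 2.9208 [wait]  node(2,2) S=180.1385 payoff=0.0000 vs cont=0.3714 → 0.3714 [wait]  ⇒ S*(2)=-
t_1: node(1,0) S=130.8997 payoff=0.0000 vs cont=6.6631 → 6.6631 [wait]  node(1,1) S=161.9511 payoff=0.0000 vs cont=1.5937 → 1.5937 [wait]  ⇒ S*(1)=-
t_0: node(0,0) S=145.6000 payoff=0.0000 vs cont=4.0167 → 4.0167 [wait]  ⇒ S*(0)=-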